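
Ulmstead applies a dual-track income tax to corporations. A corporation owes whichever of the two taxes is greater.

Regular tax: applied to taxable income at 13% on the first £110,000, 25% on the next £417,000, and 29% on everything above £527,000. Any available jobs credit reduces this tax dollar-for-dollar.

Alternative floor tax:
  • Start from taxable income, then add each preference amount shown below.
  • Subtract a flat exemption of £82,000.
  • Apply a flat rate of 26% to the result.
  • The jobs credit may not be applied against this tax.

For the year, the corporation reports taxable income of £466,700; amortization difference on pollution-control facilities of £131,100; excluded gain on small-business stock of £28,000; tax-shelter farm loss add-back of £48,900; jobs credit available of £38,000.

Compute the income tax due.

£154,102

Regular tax:
  £110,000 × 13% = £14,300
  £356,700 × 25% = £89,175
  → £103,475
  Less jobs credit £38,000 → £65,475

Alternative floor tax:
  Adjusted income: £466,700 + £131,100 + £28,000 + £48,900 = £674,700
  Less exemption £82,000 → base £592,700
  £592,700 × 26% = £154,102

£154,102 > £65,475, so the alternative floor tax is the binding amount.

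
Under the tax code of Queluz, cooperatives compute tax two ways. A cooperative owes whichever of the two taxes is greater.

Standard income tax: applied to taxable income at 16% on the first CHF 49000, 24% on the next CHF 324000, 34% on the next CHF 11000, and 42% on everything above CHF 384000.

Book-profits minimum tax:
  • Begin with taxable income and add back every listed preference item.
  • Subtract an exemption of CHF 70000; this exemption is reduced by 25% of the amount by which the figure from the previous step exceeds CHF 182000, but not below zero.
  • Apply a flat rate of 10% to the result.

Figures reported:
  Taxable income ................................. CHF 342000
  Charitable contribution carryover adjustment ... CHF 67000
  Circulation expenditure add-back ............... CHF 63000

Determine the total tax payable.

Standard income tax:
  CHF 49000 × 16% = CHF 7840
  CHF 293000 × 24% = CHF 70320
  → CHF 78160

Book-profits minimum tax:
  Adjusted income: CHF 342000 + CHF 67000 + CHF 63000 = CHF 472000
  Exemption: 25% × (CHF 472000 − CHF 182000) = CHF 72500 ≥ CHF 70000, so the exemption is fully phased out
  Base: CHF 472000 − CHF 0 = CHF 472000
  CHF 472000 × 10% = CHF 47200

CHF 78160 > CHF 47200, so the standard income tax governs.

CHF 78160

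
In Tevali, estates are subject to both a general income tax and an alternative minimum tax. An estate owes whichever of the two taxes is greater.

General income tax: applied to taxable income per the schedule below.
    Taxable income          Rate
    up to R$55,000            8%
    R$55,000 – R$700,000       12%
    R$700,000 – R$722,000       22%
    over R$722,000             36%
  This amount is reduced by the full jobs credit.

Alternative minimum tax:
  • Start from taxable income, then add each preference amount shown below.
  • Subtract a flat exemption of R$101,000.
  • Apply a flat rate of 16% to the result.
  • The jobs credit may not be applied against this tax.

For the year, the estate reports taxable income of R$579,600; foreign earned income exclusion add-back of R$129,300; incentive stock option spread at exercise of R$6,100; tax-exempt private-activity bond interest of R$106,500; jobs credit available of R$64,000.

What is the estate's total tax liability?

R$115,280

Alternative minimum tax:
  Adjusted income: R$579,600 + R$129,300 + R$6,100 + R$106,500 = R$821,500
  Less exemption R$101,000 → base R$720,500
  R$720,500 × 16% = R$115,280

General income tax:
  R$55,000 × 8% = R$4,400
  R$524,600 × 12% = R$62,952
  → R$67,352
  Less jobs credit R$64,000 → R$3,352

R$115,280 > R$3,352, so the alternative minimum tax is the binding amount.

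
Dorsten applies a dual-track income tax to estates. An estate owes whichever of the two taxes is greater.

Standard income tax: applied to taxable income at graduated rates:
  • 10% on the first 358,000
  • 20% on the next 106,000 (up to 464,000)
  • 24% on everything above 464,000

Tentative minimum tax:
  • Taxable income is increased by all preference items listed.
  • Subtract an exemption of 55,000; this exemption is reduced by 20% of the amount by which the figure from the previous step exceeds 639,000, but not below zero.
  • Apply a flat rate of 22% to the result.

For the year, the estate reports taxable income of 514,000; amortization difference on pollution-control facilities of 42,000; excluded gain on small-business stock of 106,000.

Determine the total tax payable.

134,552

Tentative minimum tax:
  Adjusted income: 514,000 + 42,000 + 106,000 = 662,000
  Exemption: 55,000 − 20% × (662,000 − 639,000) = 55,000 − 4,600 = 50,400
  Base: 662,000 − 50,400 = 611,600
  611,600 × 22% = 134,552

Standard income tax:
  358,000 × 10% = 35,800
  106,000 × 20% = 21,200
  50,000 × 24% = 12,000
  → 69,000

134,552 > 69,000, so the tentative minimum tax is the binding amount.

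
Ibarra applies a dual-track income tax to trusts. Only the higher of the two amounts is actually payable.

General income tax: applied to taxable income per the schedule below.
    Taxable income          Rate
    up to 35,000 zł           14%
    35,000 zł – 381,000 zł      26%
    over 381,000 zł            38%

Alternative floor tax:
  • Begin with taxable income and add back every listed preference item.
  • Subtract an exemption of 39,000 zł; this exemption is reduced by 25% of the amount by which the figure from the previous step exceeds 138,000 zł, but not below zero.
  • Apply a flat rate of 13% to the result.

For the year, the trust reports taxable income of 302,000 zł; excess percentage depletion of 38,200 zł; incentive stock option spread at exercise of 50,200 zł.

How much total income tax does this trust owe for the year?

General income tax:
  35,000 zł × 14% = 4,900 zł
  267,000 zł × 26% = 69,420 zł
  → 74,320 zł

Alternative floor tax:
  Adjusted income: 302,000 zł + 38,200 zł + 50,200 zł = 390,400 zł
  Exemption: 25% × (390,400 zł − 138,000 zł) = 63,100 zł ≥ 39,000 zł, so the exemption is fully phased out
  Base: 390,400 zł − 0 zł = 390,400 zł
  390,400 zł × 13% = 50,752 zł

74,320 zł > 50,752 zł, so the general income tax governs.

74,320 zł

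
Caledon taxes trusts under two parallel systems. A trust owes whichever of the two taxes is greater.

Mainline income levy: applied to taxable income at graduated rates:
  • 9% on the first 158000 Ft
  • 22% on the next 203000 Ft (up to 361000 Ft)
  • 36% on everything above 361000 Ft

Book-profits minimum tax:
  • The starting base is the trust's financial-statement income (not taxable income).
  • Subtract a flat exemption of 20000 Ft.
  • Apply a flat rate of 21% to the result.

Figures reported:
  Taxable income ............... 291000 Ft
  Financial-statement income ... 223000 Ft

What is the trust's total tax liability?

Mainline income levy:
  158000 Ft × 9% = 14220 Ft
  133000 Ft × 22% = 29260 Ft
  → 43480 Ft

Book-profits minimum tax:
  Base (financial-statement income): 223000 Ft
  Less exemption 20000 Ft → base 203000 Ft
  203000 Ft × 21% = 42630 Ft

43480 Ft > 42630 Ft, so the mainline income levy governs.

43480 Ft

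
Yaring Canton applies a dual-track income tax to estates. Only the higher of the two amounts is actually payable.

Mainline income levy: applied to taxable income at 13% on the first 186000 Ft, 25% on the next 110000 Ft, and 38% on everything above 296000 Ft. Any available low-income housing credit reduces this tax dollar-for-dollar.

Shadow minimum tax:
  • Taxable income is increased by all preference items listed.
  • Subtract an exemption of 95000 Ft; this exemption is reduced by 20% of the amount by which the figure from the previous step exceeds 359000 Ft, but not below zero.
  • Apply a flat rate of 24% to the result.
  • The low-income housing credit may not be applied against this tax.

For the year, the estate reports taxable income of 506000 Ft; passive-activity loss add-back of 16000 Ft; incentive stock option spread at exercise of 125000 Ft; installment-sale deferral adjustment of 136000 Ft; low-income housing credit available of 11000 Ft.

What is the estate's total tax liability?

Shadow minimum tax:
  Adjusted income: 506000 Ft + 16000 Ft + 125000 Ft + 136000 Ft = 783000 Ft
  Exemption: 95000 Ft − 20% × (783000 Ft − 359000 Ft) = 95000 Ft − 84800 Ft = 10200 Ft
  Base: 783000 Ft − 10200 Ft = 772800 Ft
  772800 Ft × 24% = 185472 Ft

Mainline income levy:
  186000 Ft × 13% = 24180 Ft
  110000 Ft × 25% = 27500 Ft
  210000 Ft × 38% = 79800 Ft
  → 131480 Ft
  Less low-income housing credit 11000 Ft → 120480 Ft

185472 Ft > 120480 Ft, so the shadow minimum tax is the binding amount.

185472 Ft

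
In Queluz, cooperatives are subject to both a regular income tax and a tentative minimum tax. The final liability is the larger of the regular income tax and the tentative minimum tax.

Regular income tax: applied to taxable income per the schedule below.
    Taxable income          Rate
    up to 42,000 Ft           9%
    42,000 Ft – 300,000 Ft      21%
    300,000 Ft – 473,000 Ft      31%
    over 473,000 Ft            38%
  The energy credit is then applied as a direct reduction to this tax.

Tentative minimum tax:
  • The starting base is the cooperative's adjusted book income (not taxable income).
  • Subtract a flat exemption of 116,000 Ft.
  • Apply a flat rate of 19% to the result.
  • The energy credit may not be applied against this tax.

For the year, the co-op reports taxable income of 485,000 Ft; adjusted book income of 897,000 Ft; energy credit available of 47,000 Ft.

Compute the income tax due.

148,390 Ft

Regular income tax:
  42,000 Ft × 9% = 3,780 Ft
  258,000 Ft × 21% = 54,180 Ft
  173,000 Ft × 31% = 53,630 Ft
  12,000 Ft × 38% = 4,560 Ft
  → 116,150 Ft
  Less energy credit 47,000 Ft → 69,150 Ft

Tentative minimum tax:
  Base (adjusted book income): 897,000 Ft
  Less exemption 116,000 Ft → base 781,000 Ft
  781,000 Ft × 19% = 148,390 Ft

148,390 Ft > 69,150 Ft, so the tentative minimum tax is the binding amount.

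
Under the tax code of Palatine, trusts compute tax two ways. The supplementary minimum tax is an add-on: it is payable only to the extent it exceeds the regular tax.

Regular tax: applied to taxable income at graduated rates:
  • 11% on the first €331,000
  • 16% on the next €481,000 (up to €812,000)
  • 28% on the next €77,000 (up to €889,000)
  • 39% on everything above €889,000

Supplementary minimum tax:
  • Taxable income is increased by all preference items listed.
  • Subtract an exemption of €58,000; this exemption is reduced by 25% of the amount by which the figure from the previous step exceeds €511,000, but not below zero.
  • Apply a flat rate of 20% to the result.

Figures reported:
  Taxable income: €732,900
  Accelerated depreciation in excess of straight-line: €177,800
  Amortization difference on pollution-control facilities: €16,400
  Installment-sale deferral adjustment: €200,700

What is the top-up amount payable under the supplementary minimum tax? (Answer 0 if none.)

Regular tax:
  €331,000 × 11% = €36,410
  €401,900 × 16% = €64,304
  → €100,714

Supplementary minimum tax:
  Adjusted income: €732,900 + €177,800 + €16,400 + €200,700 = €1,127,800
  Exemption: 25% × (€1,127,800 − €511,000) = €154,200 ≥ €58,000, so the exemption is fully phased out
  Base: €1,127,800 − €0 = €1,127,800
  €1,127,800 × 20% = €225,560

Excess of supplementary minimum tax over regular tax: €225,560 − €100,714 = €124,846.

€124,846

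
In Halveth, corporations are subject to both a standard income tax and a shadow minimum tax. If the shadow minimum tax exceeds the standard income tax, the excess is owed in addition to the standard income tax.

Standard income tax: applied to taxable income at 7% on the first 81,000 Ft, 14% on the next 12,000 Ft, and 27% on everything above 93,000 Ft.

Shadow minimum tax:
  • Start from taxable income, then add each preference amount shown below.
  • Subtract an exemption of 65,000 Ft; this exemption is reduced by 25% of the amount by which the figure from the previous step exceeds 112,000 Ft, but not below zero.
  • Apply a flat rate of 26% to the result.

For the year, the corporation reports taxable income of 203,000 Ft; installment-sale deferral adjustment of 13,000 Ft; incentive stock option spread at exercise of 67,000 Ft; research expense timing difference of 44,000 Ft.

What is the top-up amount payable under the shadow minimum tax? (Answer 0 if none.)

Shadow minimum tax:
  Adjusted income: 203,000 Ft + 13,000 Ft + 67,000 Ft + 44,000 Ft = 327,000 Ft
  Exemption: 65,000 Ft − 25% × (327,000 Ft − 112,000 Ft) = 65,000 Ft − 53,750 Ft = 11,250 Ft
  Base: 327,000 Ft − 11,250 Ft = 315,750 Ft
  315,750 Ft × 26% = 82,095 Ft

Standard income tax:
  81,000 Ft × 7% = 5,670 Ft
  12,000 Ft × 14% = 1,680 Ft
  110,000 Ft × 27% = 29,700 Ft
  → 37,050 Ft

Excess of shadow minimum tax over standard income tax: 82,095 Ft − 37,050 Ft = 45,045 Ft.

45,045 Ft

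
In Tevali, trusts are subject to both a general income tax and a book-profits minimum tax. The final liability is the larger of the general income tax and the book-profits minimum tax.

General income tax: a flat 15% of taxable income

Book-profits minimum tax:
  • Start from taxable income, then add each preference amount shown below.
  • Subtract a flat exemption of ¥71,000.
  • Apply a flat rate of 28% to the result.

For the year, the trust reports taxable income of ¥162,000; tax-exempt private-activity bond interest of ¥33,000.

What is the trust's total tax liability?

¥34,720

General income tax:
  ¥162,000 × 15% = ¥24,300

Book-profits minimum tax:
  Adjusted income: ¥162,000 + ¥33,000 = ¥195,000
  Less exemption ¥71,000 → base ¥124,000
  ¥124,000 × 28% = ¥34,720

¥34,720 > ¥24,300, so the book-profits minimum tax is the binding amount.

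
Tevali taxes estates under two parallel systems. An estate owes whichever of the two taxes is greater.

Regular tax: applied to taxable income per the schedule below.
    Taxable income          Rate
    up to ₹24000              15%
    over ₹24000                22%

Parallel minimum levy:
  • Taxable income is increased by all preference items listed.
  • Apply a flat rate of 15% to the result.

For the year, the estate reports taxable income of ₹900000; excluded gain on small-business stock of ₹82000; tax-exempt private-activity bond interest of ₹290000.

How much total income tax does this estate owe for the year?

Parallel minimum levy:
  Adjusted income: ₹900000 + ₹82000 + ₹290000 = ₹1272000
  ₹1272000 × 15% = ₹190800

Regular tax:
  ₹24000 × 15% = ₹3600
  ₹876000 × 22% = ₹192720
  → ₹196320

₹196320 > ₹190800, so the regular tax governs.

₹196320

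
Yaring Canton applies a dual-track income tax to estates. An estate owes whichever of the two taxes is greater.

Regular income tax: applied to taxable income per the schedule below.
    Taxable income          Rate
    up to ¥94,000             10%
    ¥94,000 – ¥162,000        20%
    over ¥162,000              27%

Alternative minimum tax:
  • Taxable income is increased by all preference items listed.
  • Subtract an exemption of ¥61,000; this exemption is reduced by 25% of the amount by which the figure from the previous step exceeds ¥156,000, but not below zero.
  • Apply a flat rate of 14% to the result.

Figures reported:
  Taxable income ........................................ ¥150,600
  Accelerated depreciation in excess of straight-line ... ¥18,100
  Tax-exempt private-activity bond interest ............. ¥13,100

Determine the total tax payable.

¥20,720

Alternative minimum tax:
  Adjusted income: ¥150,600 + ¥18,100 + ¥13,100 = ¥181,800
  Exemption: ¥61,000 − 25% × (¥181,800 − ¥156,000) = ¥61,000 − ¥6,450 = ¥54,550
  Base: ¥181,800 − ¥54,550 = ¥127,250
  ¥127,250 × 14% = ¥17,815

Regular income tax:
  ¥94,000 × 10% = ¥9,400
  ¥56,600 × 20% = ¥11,320
  → ¥20,720

¥20,720 > ¥17,815, so the regular income tax governs.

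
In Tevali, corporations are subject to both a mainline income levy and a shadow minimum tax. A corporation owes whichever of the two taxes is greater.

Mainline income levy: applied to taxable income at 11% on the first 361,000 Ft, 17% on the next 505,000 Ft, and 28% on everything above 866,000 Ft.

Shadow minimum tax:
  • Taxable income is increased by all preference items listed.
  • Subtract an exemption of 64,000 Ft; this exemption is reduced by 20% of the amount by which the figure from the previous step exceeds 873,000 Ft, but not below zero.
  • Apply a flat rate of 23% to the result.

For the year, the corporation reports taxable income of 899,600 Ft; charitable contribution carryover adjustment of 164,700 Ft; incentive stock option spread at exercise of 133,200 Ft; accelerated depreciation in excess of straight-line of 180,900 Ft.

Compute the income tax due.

317,032 Ft

Mainline income levy:
  361,000 Ft × 11% = 39,710 Ft
  505,000 Ft × 17% = 85,850 Ft
  33,600 Ft × 28% = 9,408 Ft
  → 134,968 Ft

Shadow minimum tax:
  Adjusted income: 899,600 Ft + 164,700 Ft + 133,200 Ft + 180,900 Ft = 1,378,400 Ft
  Exemption: 20% × (1,378,400 Ft − 873,000 Ft) = 101,080 Ft ≥ 64,000 Ft, so the exemption is fully phased out
  Base: 1,378,400 Ft − 0 Ft = 1,378,400 Ft
  1,378,400 Ft × 23% = 317,032 Ft

317,032 Ft > 134,968 Ft, so the shadow minimum tax is the binding amount.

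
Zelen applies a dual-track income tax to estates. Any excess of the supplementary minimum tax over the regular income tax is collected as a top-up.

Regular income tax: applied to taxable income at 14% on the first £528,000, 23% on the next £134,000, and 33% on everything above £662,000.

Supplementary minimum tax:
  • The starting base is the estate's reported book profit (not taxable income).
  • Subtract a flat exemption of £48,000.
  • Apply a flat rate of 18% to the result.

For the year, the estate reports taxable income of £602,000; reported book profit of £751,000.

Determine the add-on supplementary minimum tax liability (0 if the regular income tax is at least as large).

Regular income tax:
  £528,000 × 14% = £73,920
  £74,000 × 23% = £17,020
  → £90,940

Supplementary minimum tax:
  Base (reported book profit): £751,000
  Less exemption £48,000 → base £703,000
  £703,000 × 18% = £126,540

Excess of supplementary minimum tax over regular income tax: £126,540 − £90,940 = £35,600.

£35,600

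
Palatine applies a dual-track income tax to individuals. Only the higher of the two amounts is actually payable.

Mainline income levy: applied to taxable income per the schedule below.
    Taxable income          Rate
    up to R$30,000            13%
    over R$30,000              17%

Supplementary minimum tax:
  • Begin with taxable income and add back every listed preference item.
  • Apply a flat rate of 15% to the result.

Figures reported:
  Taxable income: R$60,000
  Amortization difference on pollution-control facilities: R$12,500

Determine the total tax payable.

Supplementary minimum tax:
  Adjusted income: R$60,000 + R$12,500 = R$72,500
  R$72,500 × 15% = R$10,875

Mainline income levy:
  R$30,000 × 13% = R$3,900
  R$30,000 × 17% = R$5,100
  → R$9,000

R$10,875 > R$9,000, so the supplementary minimum tax is the binding amount.

R$10,875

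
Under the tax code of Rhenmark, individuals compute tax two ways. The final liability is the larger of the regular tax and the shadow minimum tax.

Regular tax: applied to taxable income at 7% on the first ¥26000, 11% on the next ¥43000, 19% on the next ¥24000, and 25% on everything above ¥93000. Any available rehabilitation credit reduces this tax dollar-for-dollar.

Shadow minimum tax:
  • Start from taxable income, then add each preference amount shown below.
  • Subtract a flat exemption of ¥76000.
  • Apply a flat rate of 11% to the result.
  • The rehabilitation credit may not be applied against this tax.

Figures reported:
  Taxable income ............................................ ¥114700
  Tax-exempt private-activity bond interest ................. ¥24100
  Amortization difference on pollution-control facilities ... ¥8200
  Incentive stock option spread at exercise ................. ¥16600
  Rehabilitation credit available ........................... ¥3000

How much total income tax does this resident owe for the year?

¥13535

Shadow minimum tax:
  Adjusted income: ¥114700 + ¥24100 + ¥8200 + ¥16600 = ¥163600
  Less exemption ¥76000 → base ¥87600
  ¥87600 × 11% = ¥9636

Regular tax:
  ¥26000 × 7% = ¥1820
  ¥43000 × 11% = ¥4730
  ¥24000 × 19% = ¥4560
  ¥21700 × 25% = ¥5425
  → ¥16535
  Less rehabilitation credit ¥3000 → ¥13535

¥13535 > ¥9636, so the regular tax governs.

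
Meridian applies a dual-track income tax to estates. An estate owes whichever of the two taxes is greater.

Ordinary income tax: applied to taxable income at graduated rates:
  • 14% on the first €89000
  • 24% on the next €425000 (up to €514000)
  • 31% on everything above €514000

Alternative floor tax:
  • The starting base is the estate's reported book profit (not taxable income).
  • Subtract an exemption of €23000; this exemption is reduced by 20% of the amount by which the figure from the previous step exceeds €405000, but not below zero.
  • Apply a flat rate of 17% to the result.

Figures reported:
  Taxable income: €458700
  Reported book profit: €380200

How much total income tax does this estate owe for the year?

€101188

Alternative floor tax:
  Base (reported book profit): €380200
  Exemption: €380200 ≤ €405000, so full €23000 applies
  Base: €380200 − €23000 = €357200
  €357200 × 17% = €60724

Ordinary income tax:
  €89000 × 14% = €12460
  €369700 × 24% = €88728
  → €101188

€101188 > €60724, so the ordinary income tax governs.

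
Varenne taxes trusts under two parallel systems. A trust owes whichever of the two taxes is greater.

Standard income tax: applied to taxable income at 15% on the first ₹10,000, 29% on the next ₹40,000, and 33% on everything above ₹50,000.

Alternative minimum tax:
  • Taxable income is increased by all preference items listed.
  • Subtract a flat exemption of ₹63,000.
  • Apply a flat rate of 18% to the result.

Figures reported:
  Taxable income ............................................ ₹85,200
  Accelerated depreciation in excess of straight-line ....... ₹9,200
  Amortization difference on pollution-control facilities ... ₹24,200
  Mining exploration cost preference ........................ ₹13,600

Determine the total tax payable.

₹24,716

Standard income tax:
  ₹10,000 × 15% = ₹1,500
  ₹40,000 × 29% = ₹11,600
  ₹35,200 × 33% = ₹11,616
  → ₹24,716

Alternative minimum tax:
  Adjusted income: ₹85,200 + ₹9,200 + ₹24,200 + ₹13,600 = ₹132,200
  Less exemption ₹63,000 → base ₹69,200
  ₹69,200 × 18% = ₹12,456

₹24,716 > ₹12,456, so the standard income tax governs.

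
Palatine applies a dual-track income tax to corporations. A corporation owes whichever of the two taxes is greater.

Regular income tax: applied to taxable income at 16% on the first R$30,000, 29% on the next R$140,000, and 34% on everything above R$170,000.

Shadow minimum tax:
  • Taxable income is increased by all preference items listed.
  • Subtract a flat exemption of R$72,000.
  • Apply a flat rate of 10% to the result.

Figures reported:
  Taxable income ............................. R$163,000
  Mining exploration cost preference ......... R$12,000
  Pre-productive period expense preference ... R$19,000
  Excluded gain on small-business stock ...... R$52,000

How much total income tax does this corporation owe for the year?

R$43,370

Shadow minimum tax:
  Adjusted income: R$163,000 + R$12,000 + R$19,000 + R$52,000 = R$246,000
  Less exemption R$72,000 → base R$174,000
  R$174,000 × 10% = R$17,400

Regular income tax:
  R$30,000 × 16% = R$4,800
  R$133,000 × 29% = R$38,570
  → R$43,370

R$43,370 > R$17,400, so the regular income tax governs.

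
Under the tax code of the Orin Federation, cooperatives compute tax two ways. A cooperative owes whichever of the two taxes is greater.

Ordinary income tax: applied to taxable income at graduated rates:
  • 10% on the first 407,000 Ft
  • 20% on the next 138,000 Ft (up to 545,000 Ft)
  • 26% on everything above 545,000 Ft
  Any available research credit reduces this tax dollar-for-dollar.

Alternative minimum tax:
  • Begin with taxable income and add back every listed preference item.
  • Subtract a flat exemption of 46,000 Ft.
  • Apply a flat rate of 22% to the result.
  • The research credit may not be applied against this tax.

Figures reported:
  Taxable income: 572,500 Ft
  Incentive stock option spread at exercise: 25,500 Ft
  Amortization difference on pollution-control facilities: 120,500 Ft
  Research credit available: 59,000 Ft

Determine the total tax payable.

Ordinary income tax:
  407,000 Ft × 10% = 40,700 Ft
  138,000 Ft × 20% = 27,600 Ft
  27,500 Ft × 26% = 7,150 Ft
  → 75,450 Ft
  Less research credit 59,000 Ft → 16,450 Ft

Alternative minimum tax:
  Adjusted income: 572,500 Ft + 25,500 Ft + 120,500 Ft = 718,500 Ft
  Less exemption 46,000 Ft → base 672,500 Ft
  672,500 Ft × 22% = 147,950 Ft

147,950 Ft > 16,450 Ft, so the alternative minimum tax is the binding amount.

147,950 Ft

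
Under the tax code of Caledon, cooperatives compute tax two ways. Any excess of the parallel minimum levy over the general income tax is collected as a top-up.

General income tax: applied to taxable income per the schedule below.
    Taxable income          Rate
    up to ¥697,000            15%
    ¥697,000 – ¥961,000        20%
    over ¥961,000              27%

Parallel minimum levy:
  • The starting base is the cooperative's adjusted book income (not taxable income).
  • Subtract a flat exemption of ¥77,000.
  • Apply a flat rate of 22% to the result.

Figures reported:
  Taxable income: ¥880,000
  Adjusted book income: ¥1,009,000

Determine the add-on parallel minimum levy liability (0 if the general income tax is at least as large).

¥63,890

Parallel minimum levy:
  Base (adjusted book income): ¥1,009,000
  Less exemption ¥77,000 → base ¥932,000
  ¥932,000 × 22% = ¥205,040

General income tax:
  ¥697,000 × 15% = ¥104,550
  ¥183,000 × 20% = ¥36,600
  → ¥141,150

Excess of parallel minimum levy over general income tax: ¥205,040 − ¥141,150 = ¥63,890.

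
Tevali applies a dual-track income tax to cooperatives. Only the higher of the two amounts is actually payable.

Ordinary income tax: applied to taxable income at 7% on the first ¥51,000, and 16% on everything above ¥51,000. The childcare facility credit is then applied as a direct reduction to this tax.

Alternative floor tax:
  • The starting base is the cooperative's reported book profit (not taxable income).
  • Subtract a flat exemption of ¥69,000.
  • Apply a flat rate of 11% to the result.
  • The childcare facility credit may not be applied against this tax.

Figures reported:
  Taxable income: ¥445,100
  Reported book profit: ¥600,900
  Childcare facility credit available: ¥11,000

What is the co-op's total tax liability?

Ordinary income tax:
  ¥51,000 × 7% = ¥3,570
  ¥394,100 × 16% = ¥63,056
  → ¥66,626
  Less childcare facility credit ¥11,000 → ¥55,626

Alternative floor tax:
  Base (reported book profit): ¥600,900
  Less exemption ¥69,000 → base ¥531,900
  ¥531,900 × 11% = ¥58,509

¥58,509 > ¥55,626, so the alternative floor tax is the binding amount.

¥58,509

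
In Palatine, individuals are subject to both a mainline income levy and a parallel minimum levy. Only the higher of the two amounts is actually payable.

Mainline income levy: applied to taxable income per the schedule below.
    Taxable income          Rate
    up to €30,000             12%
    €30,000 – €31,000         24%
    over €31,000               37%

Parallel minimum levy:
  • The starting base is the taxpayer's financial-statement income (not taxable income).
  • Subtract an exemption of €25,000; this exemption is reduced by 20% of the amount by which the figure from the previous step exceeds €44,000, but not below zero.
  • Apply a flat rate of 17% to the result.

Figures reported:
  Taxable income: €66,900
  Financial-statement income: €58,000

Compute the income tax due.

€17,123

Mainline income levy:
  €30,000 × 12% = €3,600
  €1,000 × 24% = €240
  €35,900 × 37% = €13,283
  → €17,123

Parallel minimum levy:
  Base (financial-statement income): €58,000
  Exemption: €25,000 − 20% × (€58,000 − €44,000) = €25,000 − €2,800 = €22,200
  Base: €58,000 − €22,200 = €35,800
  €35,800 × 17% = €6,086

€17,123 > €6,086, so the mainline income levy governs.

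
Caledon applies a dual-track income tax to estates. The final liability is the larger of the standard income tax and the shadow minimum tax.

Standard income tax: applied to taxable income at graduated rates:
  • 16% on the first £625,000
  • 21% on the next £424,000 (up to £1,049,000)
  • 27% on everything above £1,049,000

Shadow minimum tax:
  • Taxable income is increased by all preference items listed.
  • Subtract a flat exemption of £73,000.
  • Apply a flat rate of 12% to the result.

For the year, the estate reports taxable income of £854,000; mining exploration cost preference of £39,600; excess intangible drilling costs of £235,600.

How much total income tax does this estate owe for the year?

£148,090

Shadow minimum tax:
  Adjusted income: £854,000 + £39,600 + £235,600 = £1,129,200
  Less exemption £73,000 → base £1,056,200
  £1,056,200 × 12% = £126,744

Standard income tax:
  £625,000 × 16% = £100,000
  £229,000 × 21% = £48,090
  → £148,090

£148,090 > £126,744, so the standard income tax governs.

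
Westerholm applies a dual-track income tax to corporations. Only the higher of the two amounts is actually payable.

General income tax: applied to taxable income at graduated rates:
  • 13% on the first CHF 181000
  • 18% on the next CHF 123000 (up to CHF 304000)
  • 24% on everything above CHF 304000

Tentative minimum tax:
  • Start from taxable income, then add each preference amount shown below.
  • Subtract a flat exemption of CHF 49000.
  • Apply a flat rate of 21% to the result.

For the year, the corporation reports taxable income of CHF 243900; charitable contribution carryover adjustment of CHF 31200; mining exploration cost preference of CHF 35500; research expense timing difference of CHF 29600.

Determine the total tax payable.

General income tax:
  CHF 181000 × 13% = CHF 23530
  CHF 62900 × 18% = CHF 11322
  → CHF 34852

Tentative minimum tax:
  Adjusted income: CHF 243900 + CHF 31200 + CHF 35500 + CHF 29600 = CHF 340200
  Less exemption CHF 49000 → base CHF 291200
  CHF 291200 × 21% = CHF 61152

CHF 61152 > CHF 34852, so the tentative minimum tax is the binding amount.

CHF 61152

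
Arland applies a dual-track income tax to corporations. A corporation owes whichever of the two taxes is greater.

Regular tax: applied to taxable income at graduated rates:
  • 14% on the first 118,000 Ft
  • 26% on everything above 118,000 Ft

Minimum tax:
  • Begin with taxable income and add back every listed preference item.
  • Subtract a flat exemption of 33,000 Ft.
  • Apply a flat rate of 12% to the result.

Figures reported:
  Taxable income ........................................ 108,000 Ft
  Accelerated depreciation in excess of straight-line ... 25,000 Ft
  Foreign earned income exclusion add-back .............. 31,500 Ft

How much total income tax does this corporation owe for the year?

15,780 Ft

Minimum tax:
  Adjusted income: 108,000 Ft + 25,000 Ft + 31,500 Ft = 164,500 Ft
  Less exemption 33,000 Ft → base 131,500 Ft
  131,500 Ft × 12% = 15,780 Ft

Regular tax:
  108,000 Ft × 14% = 15,120 Ft

15,780 Ft > 15,120 Ft, so the minimum tax is the binding amount.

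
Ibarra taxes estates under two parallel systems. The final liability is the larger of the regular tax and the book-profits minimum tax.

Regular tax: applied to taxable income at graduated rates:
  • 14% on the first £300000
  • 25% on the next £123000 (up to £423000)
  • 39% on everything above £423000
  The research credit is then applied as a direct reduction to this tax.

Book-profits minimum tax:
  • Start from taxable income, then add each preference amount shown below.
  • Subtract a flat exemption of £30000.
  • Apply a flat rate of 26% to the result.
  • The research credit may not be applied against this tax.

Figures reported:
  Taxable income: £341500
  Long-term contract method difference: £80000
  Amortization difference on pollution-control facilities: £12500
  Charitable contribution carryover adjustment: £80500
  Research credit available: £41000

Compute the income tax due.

£125970

Regular tax:
  £300000 × 14% = £42000
  £41500 × 25% = £10375
  → £52375
  Less research credit £41000 → £11375

Book-profits minimum tax:
  Adjusted income: £341500 + £80000 + £12500 + £80500 = £514500
  Less exemption £30000 → base £484500
  £484500 × 26% = £125970

£125970 > £11375, so the book-profits minimum tax is the binding amount.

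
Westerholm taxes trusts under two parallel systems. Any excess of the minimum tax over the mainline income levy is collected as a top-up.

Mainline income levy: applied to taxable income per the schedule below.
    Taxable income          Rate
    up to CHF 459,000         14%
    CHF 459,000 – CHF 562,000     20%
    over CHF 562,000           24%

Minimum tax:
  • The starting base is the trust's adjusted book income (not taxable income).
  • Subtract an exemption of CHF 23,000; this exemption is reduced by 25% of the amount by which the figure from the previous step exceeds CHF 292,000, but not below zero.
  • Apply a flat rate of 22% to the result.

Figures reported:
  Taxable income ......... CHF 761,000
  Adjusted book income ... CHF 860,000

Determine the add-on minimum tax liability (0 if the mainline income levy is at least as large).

Mainline income levy:
  CHF 459,000 × 14% = CHF 64,260
  CHF 103,000 × 20% = CHF 20,600
  CHF 199,000 × 24% = CHF 47,760
  → CHF 132,620

Minimum tax:
  Base (adjusted book income): CHF 860,000
  Exemption: 25% × (CHF 860,000 − CHF 292,000) = CHF 142,000 ≥ CHF 23,000, so the exemption is fully phased out
  Base: CHF 860,000 − CHF 0 = CHF 860,000
  CHF 860,000 × 22% = CHF 189,200

Excess of minimum tax over mainline income levy: CHF 189,200 − CHF 132,620 = CHF 56,580.

CHF 56,580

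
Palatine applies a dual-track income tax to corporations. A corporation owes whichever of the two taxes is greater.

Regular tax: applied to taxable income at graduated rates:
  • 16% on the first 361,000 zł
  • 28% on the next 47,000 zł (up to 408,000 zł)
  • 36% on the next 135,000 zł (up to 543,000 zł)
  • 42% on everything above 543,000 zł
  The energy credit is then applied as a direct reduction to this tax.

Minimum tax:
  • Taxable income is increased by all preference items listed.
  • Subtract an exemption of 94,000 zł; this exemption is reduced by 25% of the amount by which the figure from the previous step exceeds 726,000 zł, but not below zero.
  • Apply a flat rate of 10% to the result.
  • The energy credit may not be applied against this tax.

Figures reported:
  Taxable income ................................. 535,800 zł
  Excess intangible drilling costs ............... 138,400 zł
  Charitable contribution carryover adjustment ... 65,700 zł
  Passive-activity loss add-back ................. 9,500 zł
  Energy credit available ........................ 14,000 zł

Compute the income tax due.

102,928 zł

Regular tax:
  361,000 zł × 16% = 57,760 zł
  47,000 zł × 28% = 13,160 zł
  127,800 zł × 36% = 46,008 zł
  → 116,928 zł
  Less energy credit 14,000 zł → 102,928 zł

Minimum tax:
  Adjusted income: 535,800 zł + 138,400 zł + 65,700 zł + 9,500 zł = 749,400 zł
  Exemption: 94,000 zł − 25% × (749,400 zł − 726,000 zł) = 94,000 zł − 5,850 zł = 88,150 zł
  Base: 749,400 zł − 88,150 zł = 661,250 zł
  661,250 zł × 10% = 66,125 zł

102,928 zł > 66,125 zł, so the regular tax governs.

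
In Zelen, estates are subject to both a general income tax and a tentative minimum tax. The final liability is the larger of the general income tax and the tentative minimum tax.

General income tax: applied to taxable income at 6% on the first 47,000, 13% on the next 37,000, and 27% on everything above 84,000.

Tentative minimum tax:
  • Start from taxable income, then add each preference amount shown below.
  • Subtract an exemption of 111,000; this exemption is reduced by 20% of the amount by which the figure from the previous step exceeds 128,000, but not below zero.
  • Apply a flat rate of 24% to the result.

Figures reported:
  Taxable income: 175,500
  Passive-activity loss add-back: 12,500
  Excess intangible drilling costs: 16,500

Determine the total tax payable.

General income tax:
  47,000 × 6% = 2,820
  37,000 × 13% = 4,810
  91,500 × 27% = 24,705
  → 32,335

Tentative minimum tax:
  Adjusted income: 175,500 + 12,500 + 16,500 = 204,500
  Exemption: 111,000 − 20% × (204,500 − 128,000) = 111,000 − 15,300 = 95,700
  Base: 204,500 − 95,700 = 108,800
  108,800 × 24% = 26,112

32,335 > 26,112, so the general income tax governs.

32,335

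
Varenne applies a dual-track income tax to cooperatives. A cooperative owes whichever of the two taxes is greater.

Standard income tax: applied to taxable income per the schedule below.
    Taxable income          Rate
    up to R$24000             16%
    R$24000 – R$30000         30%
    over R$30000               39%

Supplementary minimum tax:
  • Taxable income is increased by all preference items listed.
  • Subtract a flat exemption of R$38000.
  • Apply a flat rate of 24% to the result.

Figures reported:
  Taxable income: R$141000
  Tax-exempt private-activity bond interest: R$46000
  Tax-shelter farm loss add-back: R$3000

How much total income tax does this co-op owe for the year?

R$48930

Standard income tax:
  R$24000 × 16% = R$3840
  R$6000 × 30% = R$1800
  R$111000 × 39% = R$43290
  → R$48930

Supplementary minimum tax:
  Adjusted income: R$141000 + R$46000 + R$3000 = R$190000
  Less exemption R$38000 → base R$152000
  R$152000 × 24% = R$36480

R$48930 > R$36480, so the standard income tax governs.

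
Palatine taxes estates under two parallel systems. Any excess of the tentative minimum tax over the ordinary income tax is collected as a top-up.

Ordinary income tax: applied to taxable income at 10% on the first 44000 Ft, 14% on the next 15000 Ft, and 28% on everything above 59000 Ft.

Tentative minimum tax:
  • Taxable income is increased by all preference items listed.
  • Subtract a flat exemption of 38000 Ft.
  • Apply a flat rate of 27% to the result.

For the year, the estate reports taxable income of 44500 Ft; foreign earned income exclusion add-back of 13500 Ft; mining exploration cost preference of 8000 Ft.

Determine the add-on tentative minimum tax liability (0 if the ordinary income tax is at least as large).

3090 Ft

Tentative minimum tax:
  Adjusted income: 44500 Ft + 13500 Ft + 8000 Ft = 66000 Ft
  Less exemption 38000 Ft → base 28000 Ft
  28000 Ft × 27% = 7560 Ft

Ordinary income tax:
  44000 Ft × 10% = 4400 Ft
  500 Ft × 14% = 70 Ft
  → 4470 Ft

Excess of tentative minimum tax over ordinary income tax: 7560 Ft − 4470 Ft = 3090 Ft.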